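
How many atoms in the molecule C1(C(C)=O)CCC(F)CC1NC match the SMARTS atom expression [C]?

9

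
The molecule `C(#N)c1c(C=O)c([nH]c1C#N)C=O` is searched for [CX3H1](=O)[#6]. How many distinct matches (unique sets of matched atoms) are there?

[CX3H1](=O)[#6] is the SMARTS for an aldehyde: an sp2 carbon with one H, double-bonded to O and single-bonded to carbon.
The molecule carries 2 separate instances of an aldehyde (-CHO) meeting every constraint; each maps to a distinct set of atoms, giving 2 matches.

2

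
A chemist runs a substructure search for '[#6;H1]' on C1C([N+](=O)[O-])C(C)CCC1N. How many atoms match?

The query [#6;H1] means: any carbon bearing exactly one hydrogen.
Check the 11 heavy atoms by environment: 3× C (H2) → no; 3× C (H1) → match; 1× N (H2) → no; 1× N (charge +1, H0) → no; 1× O (charge -1, H0) → no; 1× O (H0) → no; 1× C (H3) → no.
That gives 3 matching atoms.

3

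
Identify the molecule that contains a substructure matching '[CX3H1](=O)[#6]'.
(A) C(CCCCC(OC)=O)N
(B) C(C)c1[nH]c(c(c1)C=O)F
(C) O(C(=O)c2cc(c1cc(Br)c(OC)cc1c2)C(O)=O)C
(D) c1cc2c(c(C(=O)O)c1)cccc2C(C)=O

B

[CX3H1](=O)[#6] describes an sp2 carbon with one H, double-bonded to O and single-bonded to carbon (an aldehyde).
(A) has a methyl-ester group (-C(=O)OCH3) but the carbonyl carbon has H0, not H1.
(B) contains an aldehyde (-CHO), which satisfies every atom and bond constraint.
(C) has a carboxylic acid group (-C(=O)OH) but the carbonyl carbon has H0 and is bonded to O, not H1.
(D) has an acetyl/ketone group (-C(=O)CH3) but the carbonyl carbon has H0 (two carbon neighbours), not H1.
So the answer is (B).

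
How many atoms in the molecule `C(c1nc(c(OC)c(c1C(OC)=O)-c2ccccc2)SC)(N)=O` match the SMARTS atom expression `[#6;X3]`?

13

The query [#6;X3] means: any carbon (aromatic or not) with three total connections.
Check the 23 heavy atoms by environment: 1× n (aromatic, X2) → no; 11× c (aromatic, X3) → match; 2× O (X2) → no; 3× C (X4) → no; 2× C (X3) → match; 2× O (X1) → no; 1× N (X3) → no; 1× S (X2) → no.
Summing the matching environments: 11 + 2 = 13 matching atoms.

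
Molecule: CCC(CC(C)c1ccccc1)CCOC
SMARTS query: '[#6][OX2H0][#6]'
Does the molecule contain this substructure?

Yes

The pattern [#6][OX2H0][#6] describes an aliphatic oxygen bridging two carbons with no H on the oxygen — an ether.
The molecule carries a methoxy ether (-OCH3), whose atoms satisfy every constraint of the query, so the pattern matches.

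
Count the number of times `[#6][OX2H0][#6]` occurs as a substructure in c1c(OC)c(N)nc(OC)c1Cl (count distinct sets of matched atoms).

2

[#6][OX2H0][#6] is the SMARTS for an ether: an aliphatic oxygen bridging two carbons with no H on the oxygen.
The molecule carries 2 separate instances of a methoxy ether (-OCH3) meeting every constraint; each maps to a distinct set of atoms, giving 2 matches.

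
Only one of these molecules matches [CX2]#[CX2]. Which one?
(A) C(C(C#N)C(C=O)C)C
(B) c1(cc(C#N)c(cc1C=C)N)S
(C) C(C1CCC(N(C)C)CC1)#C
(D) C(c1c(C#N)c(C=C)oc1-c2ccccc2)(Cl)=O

[CX2]#[CX2] describes a carbon-carbon triple bond (an alkyne).
(A) has a nitrile (-C#N) but the triple bond is C#N, not C#C.
(B) has a vinyl group (-CH=CH2) but the C=C is a double bond; both carbons are CX3, not CX2.
(C) contains an ethynyl group (-C#CH), which satisfies every atom and bond constraint.
(D) has a nitrile (-C#N) but the triple bond is C#N, not C#C.
So the answer is (C).

C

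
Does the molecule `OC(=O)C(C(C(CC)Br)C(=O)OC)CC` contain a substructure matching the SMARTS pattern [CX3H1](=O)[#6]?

No

The pattern [CX3H1](=O)[#6] describes an sp2 carbon with one H, double-bonded to O and single-bonded to carbon — an aldehyde.
The closest candidate here is a methyl-ester group (-C(=O)OCH3), but the carbonyl carbon has H0, not H1. No other fragment satisfies the full query, so there is no match.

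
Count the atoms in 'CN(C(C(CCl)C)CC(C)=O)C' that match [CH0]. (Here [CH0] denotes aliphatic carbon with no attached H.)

1

The query [CH0] means: aliphatic carbon with no attached hydrogen.
Check the 12 heavy atoms by environment: 2× C (H2) → no; 2× C (H1) → no; 4× C (H3) → no; 1× Cl (H0) → no; 1× C (H0) → match; 1× O (H0) → no; 1× N (H0) → no.
That gives 1 matching atom.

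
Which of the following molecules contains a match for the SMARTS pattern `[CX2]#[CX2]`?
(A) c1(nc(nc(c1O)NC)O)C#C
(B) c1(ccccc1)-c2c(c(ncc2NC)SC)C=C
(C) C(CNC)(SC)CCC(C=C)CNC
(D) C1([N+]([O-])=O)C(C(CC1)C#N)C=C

A

[CX2]#[CX2] describes a carbon-carbon triple bond (an alkyne).
(A) contains an ethynyl group (-C#CH), which satisfies every atom and bond constraint.
(B) has a vinyl group (-CH=CH2) but the C=C is a double bond; both carbons are CX3, not CX2.
(C) has a vinyl group (-CH=CH2) but the C=C is a double bond; both carbons are CX3, not CX2.
(D) has a vinyl group (-CH=CH2) but the C=C is a double bond; both carbons are CX3, not CX2.
So the answer is (A).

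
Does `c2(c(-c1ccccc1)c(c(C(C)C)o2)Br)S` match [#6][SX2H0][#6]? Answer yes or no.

The pattern [#6][SX2H0][#6] describes an aliphatic sulfur bridging two carbons with no H on the sulfur — a thioether.
The closest candidate here is a thiol (-SH), but the sulfur has H1, not H0 bridging two carbons. No other fragment satisfies the full query, so there is no match.

No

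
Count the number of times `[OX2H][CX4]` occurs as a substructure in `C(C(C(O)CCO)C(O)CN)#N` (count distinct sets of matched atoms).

3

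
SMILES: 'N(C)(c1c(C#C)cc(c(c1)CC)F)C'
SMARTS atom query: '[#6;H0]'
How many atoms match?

5

Check the 14 heavy atoms by environment: 4× c (aromatic, H0) → match; 2× c (aromatic, H1) → no; 1× N (H0) → no; 3× C (H3) → no; 1× C (H0) → match; 1× C (H1) → no; 1× C (H2) → no; 1× F (H0) → no.
Summing the matching environments: 4 + 1 = 5 matching atoms.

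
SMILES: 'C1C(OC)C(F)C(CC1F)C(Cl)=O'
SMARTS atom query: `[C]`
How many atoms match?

Check the 13 heavy atoms by environment: 8× C → match; 2× F → no; 2× O → no; 1× Cl → no.
That gives 8 matching atoms.

8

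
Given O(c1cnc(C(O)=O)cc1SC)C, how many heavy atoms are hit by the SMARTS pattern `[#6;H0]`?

4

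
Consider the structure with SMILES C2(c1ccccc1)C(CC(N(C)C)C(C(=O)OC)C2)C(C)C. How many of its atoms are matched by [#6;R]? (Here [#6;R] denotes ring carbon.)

The query [#6;R] means: carbon that is part of a ring.
Check the 22 heavy atoms by environment: 6× C (in 6-ring) → match; 6× c (aromatic, in 6-ring) → match; 7× C (acyclic) → no; 2× O (acyclic) → no; 1× N (acyclic) → no.
Summing the matching environments: 6 + 6 = 12 matching atoms.

12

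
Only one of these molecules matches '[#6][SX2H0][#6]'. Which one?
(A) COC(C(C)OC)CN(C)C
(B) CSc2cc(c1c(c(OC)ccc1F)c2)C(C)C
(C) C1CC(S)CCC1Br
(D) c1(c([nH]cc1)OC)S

[#6][SX2H0][#6] describes an aliphatic sulfur bridging two carbons with no H on the sulfur (a thioether).
(A) has a methoxy ether (-OCH3) but the bridging atom is O, not S.
(B) contains a methylthio ether (-SCH3), which satisfies every atom and bond constraint.
(C) has a thiol (-SH) but the sulfur has H1, not H0 bridging two carbons.
(D) has a methoxy ether (-OCH3) but the bridging atom is O, not S.
So the answer is (B).

B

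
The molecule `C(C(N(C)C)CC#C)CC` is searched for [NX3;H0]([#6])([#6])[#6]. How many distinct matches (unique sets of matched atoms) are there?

[NX3;H0]([#6])([#6])[#6] is the SMARTS for a tertiary amine: a trivalent nitrogen with no H, bonded to three carbons.
Exactly one fragment in the molecule meets all constraints, giving 1 match.

1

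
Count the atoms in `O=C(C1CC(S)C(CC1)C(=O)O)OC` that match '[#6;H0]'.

The query [#6;H0] means: any carbon with no attached hydrogen.
Check the 14 heavy atoms by environment: 3× C (H1) → no; 3× C (H2) → no; 2× C (H0) → match; 3× O (H0) → no; 1× C (H3) → no; 1× S (H1) → no; 1× O (H1) → no.
That gives 2 matching atoms.

2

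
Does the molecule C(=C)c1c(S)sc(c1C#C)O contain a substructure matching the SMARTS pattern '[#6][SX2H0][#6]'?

No

The pattern [#6][SX2H0][#6] describes an aliphatic sulfur bridging two carbons with no H on the sulfur — a thioether.
The closest candidate here is a thiol (-SH), but the sulfur has H1, not H0 bridging two carbons. No other fragment satisfies the full query, so there is no match.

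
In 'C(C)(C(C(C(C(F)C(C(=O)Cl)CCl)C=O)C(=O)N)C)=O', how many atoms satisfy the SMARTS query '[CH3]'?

2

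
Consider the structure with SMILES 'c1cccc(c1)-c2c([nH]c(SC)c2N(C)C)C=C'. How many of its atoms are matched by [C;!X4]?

The query [C;!X4] means: aliphatic carbon that does not have four total connections.
Check the 18 heavy atoms by environment: 1× n (aromatic, X3) → no; 10× c (aromatic, X3) → no; 2× C (X3) → match; 1× S (X2) → no; 3× C (X4) → no; 1× N (X3) → no.
That gives 2 matching atoms.

2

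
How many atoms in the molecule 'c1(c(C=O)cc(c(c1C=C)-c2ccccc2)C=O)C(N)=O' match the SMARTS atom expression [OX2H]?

The query [OX2H] means: aliphatic oxygen with two connections, one of which is H — an -OH oxygen.
Check the 21 heavy atoms by environment: 6× c (aromatic, H1, X3) → no; 6× c (aromatic, H0, X3) → no; 3× C (H1, X3) → no; 3× O (H0, X1) → no; 1× C (H2, X3) → no; 1× C (H0, X3) → no; 1× N (H2, X3) → no.
No environment satisfies the query, so 0 matching atoms.

0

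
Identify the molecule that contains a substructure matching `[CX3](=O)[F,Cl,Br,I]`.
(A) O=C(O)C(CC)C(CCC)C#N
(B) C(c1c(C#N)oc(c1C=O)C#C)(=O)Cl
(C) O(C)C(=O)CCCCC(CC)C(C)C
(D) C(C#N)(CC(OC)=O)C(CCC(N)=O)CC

[CX3](=O)[F,Cl,Br,I] describes a carbonyl carbon bonded to a halogen (an acyl halide).
(A) has a carboxylic acid group (-C(=O)OH) but the carbonyl is bonded to -OH, not to a halogen.
(B) contains an acyl chloride (-C(=O)Cl), which satisfies every atom and bond constraint.
(C) has a methyl-ester group (-C(=O)OCH3) but the carbonyl is bonded to -O-C, not to a halogen.
(D) has a methyl-ester group (-C(=O)OCH3) but the carbonyl is bonded to -O-C, not to a halogen.
So the answer is (B).

B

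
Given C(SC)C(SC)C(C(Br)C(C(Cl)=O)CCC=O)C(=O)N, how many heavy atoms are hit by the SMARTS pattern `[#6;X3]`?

The query [#6;X3] means: any carbon (aromatic or not) with three total connections.
Check the 20 heavy atoms by environment: 9× C (X4) → no; 2× S (X2) → no; 1× Br (X1) → no; 3× C (X3) → match; 3× O (X1) → no; 1× N (X3) → no; 1× Cl (X1) → no.
That gives 3 matching atoms.

3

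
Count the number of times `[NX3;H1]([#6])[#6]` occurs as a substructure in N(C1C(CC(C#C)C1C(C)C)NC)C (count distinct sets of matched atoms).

[NX3;H1]([#6])[#6] is the SMARTS for a secondary amine: a trivalent nitrogen with one H, bonded to two carbons.
The molecule carries 2 separate instances of an N-methylamino group (-NHCH3) meeting every constraint; each maps to a distinct set of atoms, giving 2 matches.

2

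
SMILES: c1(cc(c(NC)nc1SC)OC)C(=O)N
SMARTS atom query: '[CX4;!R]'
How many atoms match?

3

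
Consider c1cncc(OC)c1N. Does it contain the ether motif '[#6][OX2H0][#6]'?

Yes

The pattern [#6][OX2H0][#6] describes an aliphatic oxygen bridging two carbons with no H on the oxygen — an ether.
The molecule carries a methoxy ether (-OCH3), whose atoms satisfy every constraint of the query, so the pattern matches.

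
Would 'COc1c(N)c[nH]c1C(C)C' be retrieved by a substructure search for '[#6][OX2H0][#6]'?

Yes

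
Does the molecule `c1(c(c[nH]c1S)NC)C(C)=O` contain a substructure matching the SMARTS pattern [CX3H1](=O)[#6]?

The pattern [CX3H1](=O)[#6] describes an sp2 carbon with one H, double-bonded to O and single-bonded to carbon — an aldehyde.
The closest candidate here is an acetyl/ketone group (-C(=O)CH3), but the carbonyl carbon has H0 (two carbon neighbours), not H1. No other fragment satisfies the full query, so there is no match.

No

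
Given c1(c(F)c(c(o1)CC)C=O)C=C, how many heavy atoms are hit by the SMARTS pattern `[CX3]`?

The query [CX3] means: C with X3: aliphatic carbon with exactly 3 total connections.
Check the 12 heavy atoms by environment: 1× o (aromatic, X2) → no; 4× c (aromatic, X3) → no; 2× C (X4) → no; 3× C (X3) → match; 1× F (X1) → no; 1× O (X1) → no.
That gives 3 matching atoms.

3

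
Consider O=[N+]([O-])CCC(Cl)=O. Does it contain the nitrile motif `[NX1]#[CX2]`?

No

The pattern [NX1]#[CX2] describes a nitrogen triple-bonded to a two-connected carbon — a nitrile.
The closest candidate here is a nitro group (-[N+](=O)[O-]), but there is no C#N triple bond. No other fragment satisfies the full query, so there is no match.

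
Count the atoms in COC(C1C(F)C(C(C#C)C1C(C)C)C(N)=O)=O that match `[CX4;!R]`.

The query [CX4;!R] means: aliphatic carbon with four total connections, not in a ring.
Check the 18 heavy atoms by environment: 5× C (X4, in 5-ring) → no; 4× C (X4, acyclic) → match; 2× C (X3, acyclic) → no; 2× O (X1, acyclic) → no; 1× O (X2, acyclic) → no; 1× N (X3, acyclic) → no; 2× C (X2, acyclic) → no; 1× F (X1, acyclic) → no.
That gives 4 matching atoms.

4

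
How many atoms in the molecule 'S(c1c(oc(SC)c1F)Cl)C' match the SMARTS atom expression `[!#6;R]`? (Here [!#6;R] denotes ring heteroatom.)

1

The query [!#6;R] means: non-carbon atom that is part of a ring.
Check the 11 heavy atoms by environment: 1× o (aromatic, in 5-ring) → match; 4× c (aromatic, in 5-ring) → no; 1× Cl (acyclic) → no; 2× S (acyclic) → no; 2× C (acyclic) → no; 1× F (acyclic) → no.
That gives 1 matching atom.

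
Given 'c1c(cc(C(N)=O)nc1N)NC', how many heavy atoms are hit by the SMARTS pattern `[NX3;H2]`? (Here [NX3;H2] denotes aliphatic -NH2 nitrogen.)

The query [NX3;H2] means: aliphatic N with 3 total connections, two of them H — an -NH2 nitrogen (amine or amide).
Check the 12 heavy atoms by environment: 1× n (aromatic, H0, X2) → no; 3× c (aromatic, H0, X3) → no; 2× c (aromatic, H1, X3) → no; 2× N (H2, X3) → match; 1× N (H1, X3) → no; 1× C (H3, X4) → no; 1× C (H0, X3) → no; 1× O (H0, X1) → no.
That gives 2 matching atoms.

2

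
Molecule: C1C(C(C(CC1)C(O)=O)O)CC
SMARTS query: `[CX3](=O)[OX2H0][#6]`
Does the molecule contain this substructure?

No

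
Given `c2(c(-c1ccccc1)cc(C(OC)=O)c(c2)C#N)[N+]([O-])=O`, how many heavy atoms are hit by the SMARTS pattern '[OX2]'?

The query [OX2] means: aliphatic oxygen with two total connections — ether, hydroxyl, or ester single-bond O.
Check the 21 heavy atoms by environment: 12× c (aromatic, X3) → no; 1× C (X2) → no; 1× N (X1) → no; 1× C (X3) → no; 2× O (X1) → no; 1× O (X2) → match; 1× C (X4) → no; 1× N (charge +1, X3) → no; 1× O (charge -1, X1) → no.
That gives 1 matching atom.

1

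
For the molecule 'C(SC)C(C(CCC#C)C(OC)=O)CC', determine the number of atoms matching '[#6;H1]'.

Check the 15 heavy atoms by environment: 4× C (H2) → no; 3× C (H1) → match; 1× S (H0) → no; 3× C (H3) → no; 2× C (H0) → no; 2× O (H0) → no.
That gives 3 matching atoms.

3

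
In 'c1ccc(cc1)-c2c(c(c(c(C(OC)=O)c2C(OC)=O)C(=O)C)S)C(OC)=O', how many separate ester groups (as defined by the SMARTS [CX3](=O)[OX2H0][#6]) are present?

3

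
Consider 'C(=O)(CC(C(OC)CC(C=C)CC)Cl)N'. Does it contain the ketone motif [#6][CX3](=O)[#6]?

No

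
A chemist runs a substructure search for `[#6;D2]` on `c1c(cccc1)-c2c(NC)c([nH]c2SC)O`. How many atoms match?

5

The query [#6;D2] means: any carbon bonded to exactly two heavy atoms.
Check the 16 heavy atoms by environment: 1× n (aromatic, D2) → no; 5× c (aromatic, D3) → no; 1× O (D1) → no; 1× S (D2) → no; 2× C (D1) → no; 1× N (D2) → no; 5× c (aromatic, D2) → match.
That gives 5 matching atoms.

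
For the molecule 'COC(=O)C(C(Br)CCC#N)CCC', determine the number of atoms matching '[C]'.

10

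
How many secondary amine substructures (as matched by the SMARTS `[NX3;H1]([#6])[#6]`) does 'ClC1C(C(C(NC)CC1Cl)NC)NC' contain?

3

[NX3;H1]([#6])[#6] is the SMARTS for a secondary amine: a trivalent nitrogen with one H, bonded to two carbons.
The molecule carries 3 separate instances of an N-methylamino group (-NHCH3) meeting every constraint; each maps to a distinct set of atoms, giving 3 matches.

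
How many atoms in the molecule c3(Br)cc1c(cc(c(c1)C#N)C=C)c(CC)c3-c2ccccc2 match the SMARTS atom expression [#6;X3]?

18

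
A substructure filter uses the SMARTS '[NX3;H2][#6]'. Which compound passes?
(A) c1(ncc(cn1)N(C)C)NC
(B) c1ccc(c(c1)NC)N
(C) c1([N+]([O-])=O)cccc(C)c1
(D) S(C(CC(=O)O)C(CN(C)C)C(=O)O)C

[NX3;H2][#6] describes a trivalent nitrogen with two H attached to carbon (a primary amine).
(A) has an N-methylamino group (-NHCH3) but the nitrogen bears two carbons and only one H (H1), not H2.
(B) contains a primary amino group (-NH2), which satisfies every atom and bond constraint.
(C) has a nitro group (-[N+](=O)[O-]) but the nitrogen is [N+] with no H, not NX3H2.
(D) has a dimethylamino group (-N(CH3)2) but the nitrogen has H0, not H2.
So the answer is (B).

B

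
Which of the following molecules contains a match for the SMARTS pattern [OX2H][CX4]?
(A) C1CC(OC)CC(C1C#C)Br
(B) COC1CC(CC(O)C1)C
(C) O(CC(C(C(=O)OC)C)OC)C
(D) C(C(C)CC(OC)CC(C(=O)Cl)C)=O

B

[OX2H][CX4] describes a hydroxyl oxygen bound to an sp3 (X4) carbon (an aliphatic alcohol).
(A) has a methoxy ether (-OCH3) but the oxygen has H0 (ether), not H1.
(B) contains a hydroxyl group (-OH), which satisfies every atom and bond constraint.
(C) has a methoxy ether (-OCH3) but the oxygen has H0 (ether), not H1.
(D) has a methoxy ether (-OCH3) but the oxygen has H0 (ether), not H1.
So the answer is (B).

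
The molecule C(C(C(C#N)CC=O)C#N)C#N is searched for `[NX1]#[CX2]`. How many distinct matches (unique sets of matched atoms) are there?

3

[NX1]#[CX2] is the SMARTS for a nitrile: a nitrogen triple-bonded to a two-connected carbon.
The molecule carries 3 separate instances of a nitrile (-C#N) meeting every constraint; each maps to a distinct set of atoms, giving 3 matches.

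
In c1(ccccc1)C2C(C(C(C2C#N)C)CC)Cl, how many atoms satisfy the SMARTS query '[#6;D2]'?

Check the 17 heavy atoms by environment: 5× C (D3) → no; 2× C (D1) → no; 1× Cl (D1) → no; 2× C (D2) → match; 1× N (D1) → no; 1× c (aromatic, D3) → no; 5× c (aromatic, D2) → match.
Summing the matching environments: 2 + 5 = 7 matching atoms.

7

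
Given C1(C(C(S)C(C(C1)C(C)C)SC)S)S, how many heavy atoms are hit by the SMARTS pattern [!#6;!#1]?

4

Check the 14 heavy atoms by environment: 10× C → no; 4× S → match.
That gives 4 matching atoms.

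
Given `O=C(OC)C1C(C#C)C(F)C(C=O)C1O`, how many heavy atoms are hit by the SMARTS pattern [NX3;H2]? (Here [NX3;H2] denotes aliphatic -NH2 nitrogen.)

The query [NX3;H2] means: aliphatic N with 3 total connections, two of them H — an -NH2 nitrogen (amine or amide).
Check the 15 heavy atoms by environment: 5× C (H1, X4) → no; 1× C (H0, X3) → no; 2× O (H0, X1) → no; 1× O (H0, X2) → no; 1× C (H3, X4) → no; 1× C (H0, X2) → no; 1× C (H1, X2) → no; 1× O (H1, X2) → no; 1× F (H0, X1) → no; 1× C (H1, X3) → no.
No environment satisfies the query, so 0 matching atoms.

0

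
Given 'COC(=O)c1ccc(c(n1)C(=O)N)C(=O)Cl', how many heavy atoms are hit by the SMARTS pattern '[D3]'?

The query [D3] means: atom with exactly three heavy-atom neighbours.
Check the 16 heavy atoms by environment: 1× n (aromatic, D2) → no; 3× c (aromatic, D3) → match; 2× c (aromatic, D2) → no; 3× C (D3) → match; 3× O (D1) → no; 1× N (D1) → no; 1× Cl (D1) → no; 1× O (D2) → no; 1× C (D1) → no.
Summing the matching environments: 3 + 3 = 6 matching atoms.

6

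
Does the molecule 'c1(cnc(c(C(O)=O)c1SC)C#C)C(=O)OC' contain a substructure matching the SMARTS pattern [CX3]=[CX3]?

No

The pattern [CX3]=[CX3] describes a non-aromatic C=C double bond between two sp2 carbons — an alkene.
The closest candidate here is an ethynyl group (-C#CH), but the C-C bond is a triple bond, not a double bond. No other fragment satisfies the full query, so there is no match.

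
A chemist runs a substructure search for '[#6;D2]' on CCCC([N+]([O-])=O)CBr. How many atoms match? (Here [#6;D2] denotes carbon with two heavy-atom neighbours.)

3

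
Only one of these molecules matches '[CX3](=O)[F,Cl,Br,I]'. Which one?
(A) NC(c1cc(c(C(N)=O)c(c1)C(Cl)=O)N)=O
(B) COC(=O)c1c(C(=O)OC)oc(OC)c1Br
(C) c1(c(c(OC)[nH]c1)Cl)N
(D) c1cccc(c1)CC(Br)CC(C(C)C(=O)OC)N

A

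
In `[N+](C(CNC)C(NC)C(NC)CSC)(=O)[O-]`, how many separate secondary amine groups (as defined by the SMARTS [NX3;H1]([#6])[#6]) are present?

[NX3;H1]([#6])[#6] is the SMARTS for a secondary amine: a trivalent nitrogen with one H, bonded to two carbons.
The molecule carries 3 separate instances of an N-methylamino group (-NHCH3) meeting every constraint; each maps to a distinct set of atoms, giving 3 matches.

3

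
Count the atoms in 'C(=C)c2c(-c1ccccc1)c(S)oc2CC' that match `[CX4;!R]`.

2

The query [CX4;!R] means: aliphatic carbon with four total connections, not in a ring.
Check the 16 heavy atoms by environment: 1× o (aromatic, X2, in 5-ring) → no; 4× c (aromatic, X3, in 5-ring) → no; 2× C (X4, acyclic) → match; 6× c (aromatic, X3, in 6-ring) → no; 2× C (X3, acyclic) → no; 1× S (X2, acyclic) → no.
That gives 2 matching atoms.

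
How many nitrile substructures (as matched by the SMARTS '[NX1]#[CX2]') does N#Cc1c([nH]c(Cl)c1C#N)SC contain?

2

[NX1]#[CX2] is the SMARTS for a nitrile: a nitrogen triple-bonded to a two-connected carbon.
The molecule carries 2 separate instances of a nitrile (-C#N) meeting every constraint; each maps to a distinct set of atoms, giving 2 matches.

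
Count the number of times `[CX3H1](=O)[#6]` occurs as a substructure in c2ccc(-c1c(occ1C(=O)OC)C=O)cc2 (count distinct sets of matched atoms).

1

[CX3H1](=O)[#6] is the SMARTS for an aldehyde: an sp2 carbon with one H, double-bonded to O and single-bonded to carbon.
Exactly one fragment in the molecule meets all constraints, giving 1 match.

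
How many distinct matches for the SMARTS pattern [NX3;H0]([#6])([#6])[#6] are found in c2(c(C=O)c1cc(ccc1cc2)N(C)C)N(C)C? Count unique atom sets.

2

[NX3;H0]([#6])([#6])[#6] is the SMARTS for a tertiary amine: a trivalent nitrogen with no H, bonded to three carbons.
The molecule carries 2 separate instances of a dimethylamino group (-N(CH3)2) meeting every constraint; each maps to a distinct set of atoms, giving 2 matches.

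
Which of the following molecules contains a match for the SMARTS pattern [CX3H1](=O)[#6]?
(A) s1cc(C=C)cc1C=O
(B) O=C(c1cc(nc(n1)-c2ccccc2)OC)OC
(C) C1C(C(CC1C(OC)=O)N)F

A

[CX3H1](=O)[#6] describes an sp2 carbon with one H, double-bonded to O and single-bonded to carbon (an aldehyde).
(A) contains an aldehyde (-CHO), which satisfies every atom and bond constraint.
(B) has a methyl-ester group (-C(=O)OCH3) but the carbonyl carbon has H0, not H1.
(C) has a methyl-ester group (-C(=O)OCH3) but the carbonyl carbon has H0, not H1.
So the answer is (A).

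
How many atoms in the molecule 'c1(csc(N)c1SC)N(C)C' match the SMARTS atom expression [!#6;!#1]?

4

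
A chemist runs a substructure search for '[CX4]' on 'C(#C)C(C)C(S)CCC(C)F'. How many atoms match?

7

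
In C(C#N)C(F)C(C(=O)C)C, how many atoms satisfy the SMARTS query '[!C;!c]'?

3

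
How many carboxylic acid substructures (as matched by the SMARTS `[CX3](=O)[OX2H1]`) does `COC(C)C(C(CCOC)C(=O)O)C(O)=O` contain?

[CX3](=O)[OX2H1] is the SMARTS for a carboxylic acid: an sp2 carbon double-bonded to O and single-bonded to an -OH oxygen.
The molecule carries 2 separate instances of a carboxylic acid group (-C(=O)OH) meeting every constraint; each maps to a distinct set of atoms, giving 2 matches.

2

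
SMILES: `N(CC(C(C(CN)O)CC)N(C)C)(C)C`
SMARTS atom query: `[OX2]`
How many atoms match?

1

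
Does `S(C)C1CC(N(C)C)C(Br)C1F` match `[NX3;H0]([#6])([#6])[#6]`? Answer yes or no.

Yes

The pattern [NX3;H0]([#6])([#6])[#6] describes a trivalent nitrogen with no H, bonded to three carbons — a tertiary amine.
The molecule carries a dimethylamino group (-N(CH3)2), whose atoms satisfy every constraint of the query, so the pattern matches.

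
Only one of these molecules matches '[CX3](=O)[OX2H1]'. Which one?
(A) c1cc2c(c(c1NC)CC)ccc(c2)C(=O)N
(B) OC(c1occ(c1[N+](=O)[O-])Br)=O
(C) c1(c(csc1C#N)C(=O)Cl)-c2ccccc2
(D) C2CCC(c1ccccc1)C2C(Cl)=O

B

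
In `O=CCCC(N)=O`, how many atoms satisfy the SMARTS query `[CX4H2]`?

2

The query [CX4H2] means: sp3 carbon (X4) with exactly two hydrogens.
Check the 7 heavy atoms by environment: 2× C (H2, X4) → match; 1× C (H0, X3) → no; 2× O (H0, X1) → no; 1× N (H2, X3) → no; 1× C (H1, X3) → no.
That gives 2 matching atoms.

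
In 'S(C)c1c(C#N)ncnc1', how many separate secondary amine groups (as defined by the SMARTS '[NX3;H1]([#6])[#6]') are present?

0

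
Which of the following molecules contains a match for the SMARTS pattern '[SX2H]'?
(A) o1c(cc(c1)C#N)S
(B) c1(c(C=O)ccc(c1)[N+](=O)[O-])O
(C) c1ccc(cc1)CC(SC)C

A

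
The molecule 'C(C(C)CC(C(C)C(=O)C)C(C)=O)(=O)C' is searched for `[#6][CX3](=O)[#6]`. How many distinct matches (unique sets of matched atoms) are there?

3

[#6][CX3](=O)[#6] is the SMARTS for a ketone: a carbonyl carbon (no H) flanked by two carbons.
The molecule carries 3 separate instances of an acetyl/ketone group (-C(=O)CH3) meeting every constraint; each maps to a distinct set of atoms, giving 3 matches.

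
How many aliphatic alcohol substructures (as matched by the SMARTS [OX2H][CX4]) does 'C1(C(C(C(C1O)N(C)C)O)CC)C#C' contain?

[OX2H][CX4] is the SMARTS for an aliphatic alcohol: a hydroxyl oxygen bound to an sp3 (X4) carbon.
The molecule carries 2 separate instances of a hydroxyl group (-OH) meeting every constraint; each maps to a distinct set of atoms, giving 2 matches.

2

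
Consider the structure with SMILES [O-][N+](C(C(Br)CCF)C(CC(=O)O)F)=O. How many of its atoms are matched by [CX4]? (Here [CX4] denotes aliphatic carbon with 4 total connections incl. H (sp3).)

Check the 15 heavy atoms by environment: 6× C (X4) → match; 2× F (X1) → no; 1× N (charge +1, X3) → no; 1× O (charge -1, X1) → no; 2× O (X1) → no; 1× Br (X1) → no; 1× C (X3) → no; 1× O (X2) → no.
That gives 6 matching atoms.

6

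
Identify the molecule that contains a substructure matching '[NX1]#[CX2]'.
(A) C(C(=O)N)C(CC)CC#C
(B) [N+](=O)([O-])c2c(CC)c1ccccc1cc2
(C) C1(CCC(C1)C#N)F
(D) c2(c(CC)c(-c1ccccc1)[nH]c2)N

C

[NX1]#[CX2] describes a nitrogen triple-bonded to a two-connected carbon (a nitrile).
(A) has a primary amide (-C(=O)NH2) but the nitrogen is NX3, not NX1.
(B) has a nitro group (-[N+](=O)[O-]) but there is no C#N triple bond.
(C) contains a nitrile (-C#N), which satisfies every atom and bond constraint.
(D) has a primary amino group (-NH2) but the nitrogen is NX3 (three connections), not NX1 triple-bonded.
So the answer is (C).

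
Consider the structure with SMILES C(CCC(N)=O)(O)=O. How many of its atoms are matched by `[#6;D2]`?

2

Check the 8 heavy atoms by environment: 2× C (D2) → match; 2× C (D3) → no; 3× O (D1) → no; 1× N (D1) → no.
That gives 2 matching atoms.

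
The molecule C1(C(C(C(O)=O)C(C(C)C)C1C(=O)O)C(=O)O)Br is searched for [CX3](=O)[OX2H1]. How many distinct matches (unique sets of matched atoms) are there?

[CX3](=O)[OX2H1] is the SMARTS for a carboxylic acid: an sp2 carbon double-bonded to O and single-bonded to an -OH oxygen.
The molecule carries 3 separate instances of a carboxylic acid group (-C(=O)OH) meeting every constraint; each maps to a distinct set of atoms, giving 3 matches.

3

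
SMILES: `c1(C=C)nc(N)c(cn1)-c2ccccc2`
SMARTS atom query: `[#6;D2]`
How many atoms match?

7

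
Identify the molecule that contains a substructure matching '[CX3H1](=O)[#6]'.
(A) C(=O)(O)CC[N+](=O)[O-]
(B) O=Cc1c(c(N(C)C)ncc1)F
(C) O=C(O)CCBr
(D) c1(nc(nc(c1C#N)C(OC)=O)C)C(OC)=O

[CX3H1](=O)[#6] describes an sp2 carbon with one H, double-bonded to O and single-bonded to carbon (an aldehyde).
(A) has a carboxylic acid group (-C(=O)OH) but the carbonyl carbon has H0 and is bonded to O, not H1.
(B) contains an aldehyde (-CHO), which satisfies every atom and bond constraint.
(C) has a carboxylic acid group (-C(=O)OH) but the carbonyl carbon has H0 and is bonded to O, not H1.
(D) has a methyl-ester group (-C(=O)OCH3) but the carbonyl carbon has H0, not H1.
So the answer is (B).

B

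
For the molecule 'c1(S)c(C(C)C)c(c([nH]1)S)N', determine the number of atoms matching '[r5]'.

5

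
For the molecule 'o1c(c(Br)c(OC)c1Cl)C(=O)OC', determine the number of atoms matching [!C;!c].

6

The query [!C;!c] means: neither aliphatic nor aromatic carbon — same as [!#6].
Check the 13 heavy atoms by environment: 1× o (aromatic) → match; 4× c (aromatic) → no; 3× C → no; 3× O → match; 1× Cl → match; 1× Br → match.
Summing the matching environments: 1 + 3 + 1 + 1 = 6 matching atoms.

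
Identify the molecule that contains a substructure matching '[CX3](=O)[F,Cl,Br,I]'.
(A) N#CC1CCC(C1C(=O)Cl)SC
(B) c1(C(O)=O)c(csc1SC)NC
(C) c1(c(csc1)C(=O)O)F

[CX3](=O)[F,Cl,Br,I] describes a carbonyl carbon bonded to a halogen (an acyl halide).
(A) contains an acyl chloride (-C(=O)Cl), which satisfies every atom and bond constraint.
(B) has a carboxylic acid group (-C(=O)OH) but the carbonyl is bonded to -OH, not to a halogen.
(C) has a carboxylic acid group (-C(=O)OH) but the carbonyl is bonded to -OH, not to a halogen.
So the answer is (A).

A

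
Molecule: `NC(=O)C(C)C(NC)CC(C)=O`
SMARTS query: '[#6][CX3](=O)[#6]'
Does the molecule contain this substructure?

Yes

The pattern [#6][CX3](=O)[#6] describes a carbonyl carbon (no H) flanked by two carbons — a ketone.
The molecule carries an acetyl/ketone group (-C(=O)CH3), whose atoms satisfy every constraint of the query, so the pattern matches.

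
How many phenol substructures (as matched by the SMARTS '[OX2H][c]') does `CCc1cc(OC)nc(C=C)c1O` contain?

1

[OX2H][c] is the SMARTS for a phenol: a hydroxyl oxygen attached to an aromatic carbon.
Exactly one fragment in the molecule meets all constraints, giving 1 match.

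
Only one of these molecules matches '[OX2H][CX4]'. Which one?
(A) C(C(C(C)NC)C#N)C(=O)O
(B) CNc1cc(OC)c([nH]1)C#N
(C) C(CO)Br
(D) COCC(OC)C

[OX2H][CX4] describes a hydroxyl oxygen bound to an sp3 (X4) carbon (an aliphatic alcohol).
(A) has a carboxylic acid group (-C(=O)OH) but the -OH is on a CX3 carbonyl carbon, not a CX4 carbon.
(B) has a methoxy ether (-OCH3) but the oxygen has H0 (ether), not H1.
(C) contains a hydroxyl group (-OH), which satisfies every atom and bond constraint.
(D) has a methoxy ether (-OCH3) but the oxygen has H0 (ether), not H1.
So the answer is (C).

C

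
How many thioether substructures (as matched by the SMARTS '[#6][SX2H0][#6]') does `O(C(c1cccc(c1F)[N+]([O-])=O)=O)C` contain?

[#6][SX2H0][#6] is the SMARTS for a thioether: an aliphatic sulfur bridging two carbons with no H on the sulfur.
No fragment in the molecule satisfies every constraint, giving 0 matches.

0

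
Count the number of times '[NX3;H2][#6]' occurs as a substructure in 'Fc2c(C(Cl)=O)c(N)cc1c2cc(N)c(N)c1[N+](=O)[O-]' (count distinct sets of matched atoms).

[NX3;H2][#6] is the SMARTS for a primary amine: a trivalent nitrogen with two H attached to carbon.
The molecule carries 3 separate instances of a primary amino group (-NH2) meeting every constraint; each maps to a distinct set of atoms, giving 3 matches.

3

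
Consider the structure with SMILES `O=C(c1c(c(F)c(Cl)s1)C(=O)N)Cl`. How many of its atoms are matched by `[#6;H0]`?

6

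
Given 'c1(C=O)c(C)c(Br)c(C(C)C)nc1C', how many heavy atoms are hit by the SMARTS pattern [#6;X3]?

6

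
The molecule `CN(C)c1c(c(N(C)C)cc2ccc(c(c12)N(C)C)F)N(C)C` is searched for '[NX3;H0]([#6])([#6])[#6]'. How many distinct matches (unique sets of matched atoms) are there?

[NX3;H0]([#6])([#6])[#6] is the SMARTS for a tertiary amine: a trivalent nitrogen with no H, bonded to three carbons.
The molecule carries 4 separate instances of a dimethylamino group (-N(CH3)2) meeting every constraint; each maps to a distinct set of atoms, giving 4 matches.

4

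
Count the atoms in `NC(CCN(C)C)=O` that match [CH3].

The query [CH3] means: aliphatic carbon with exactly three hydrogens.
Check the 8 heavy atoms by environment: 2× C (H2) → no; 1× C (H0) → no; 1× O (H0) → no; 1× N (H2) → no; 1× N (H0) → no; 2× C (H3) → match.
That gives 2 matching atoms.

2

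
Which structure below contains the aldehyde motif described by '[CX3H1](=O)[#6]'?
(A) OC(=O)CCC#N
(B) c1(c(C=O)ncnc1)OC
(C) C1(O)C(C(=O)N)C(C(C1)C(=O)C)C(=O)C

[CX3H1](=O)[#6] describes an sp2 carbon with one H, double-bonded to O and single-bonded to carbon (an aldehyde).
(A) has a carboxylic acid group (-C(=O)OH) but the carbonyl carbon has H0 and is bonded to O, not H1.
(B) contains an aldehyde (-CHO), which satisfies every atom and bond constraint.
(C) has an acetyl/ketone group (-C(=O)CH3) but the carbonyl carbon has H0 (two carbon neighbours), not H1.
So the answer is (B).

B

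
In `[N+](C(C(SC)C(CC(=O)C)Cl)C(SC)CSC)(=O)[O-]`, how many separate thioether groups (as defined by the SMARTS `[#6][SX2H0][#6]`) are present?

3

[#6][SX2H0][#6] is the SMARTS for a thioether: an aliphatic sulfur bridging two carbons with no H on the sulfur.
The molecule carries 3 separate instances of a methylthio ether (-SCH3) meeting every constraint; each maps to a distinct set of atoms, giving 3 matches.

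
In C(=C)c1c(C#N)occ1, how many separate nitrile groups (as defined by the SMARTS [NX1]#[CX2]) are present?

1

[NX1]#[CX2] is the SMARTS for a nitrile: a nitrogen triple-bonded to a two-connected carbon.
Exactly one fragment in the molecule meets all constraints, giving 1 match.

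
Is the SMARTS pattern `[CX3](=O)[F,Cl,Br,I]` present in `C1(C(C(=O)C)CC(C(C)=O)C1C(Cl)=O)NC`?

Yes

The pattern [CX3](=O)[F,Cl,Br,I] describes a carbonyl carbon bonded to a halogen — an acyl halide.
The molecule carries an acyl chloride (-C(=O)Cl), whose atoms satisfy every constraint of the query, so the pattern matches.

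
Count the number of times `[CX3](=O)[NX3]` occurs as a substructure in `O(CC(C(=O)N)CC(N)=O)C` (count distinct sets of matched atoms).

2

[CX3](=O)[NX3] is the SMARTS for an amide: a carbonyl carbon bonded to a trivalent nitrogen.
The molecule carries 2 separate instances of a primary amide (-C(=O)NH2) meeting every constraint; each maps to a distinct set of atoms, giving 2 matches.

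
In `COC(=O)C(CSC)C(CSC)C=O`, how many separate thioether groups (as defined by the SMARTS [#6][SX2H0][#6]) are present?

2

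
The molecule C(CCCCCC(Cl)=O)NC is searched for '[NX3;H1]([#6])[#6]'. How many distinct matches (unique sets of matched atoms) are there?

[NX3;H1]([#6])[#6] is the SMARTS for a secondary amine: a trivalent nitrogen with one H, bonded to two carbons.
Exactly one fragment in the molecule meets all constraints, giving 1 match.

1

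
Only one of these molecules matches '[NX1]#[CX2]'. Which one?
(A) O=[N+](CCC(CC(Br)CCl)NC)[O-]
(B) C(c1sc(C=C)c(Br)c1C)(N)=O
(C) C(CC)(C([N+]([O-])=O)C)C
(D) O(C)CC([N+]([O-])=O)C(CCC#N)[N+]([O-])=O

D

[NX1]#[CX2] describes a nitrogen triple-bonded to a two-connected carbon (a nitrile).
(A) has a nitro group (-[N+](=O)[O-]) but there is no C#N triple bond.
(B) has a primary amide (-C(=O)NH2) but the nitrogen is NX3, not NX1.
(C) has a nitro group (-[N+](=O)[O-]) but there is no C#N triple bond.
(D) contains a nitrile (-C#N), which satisfies every atom and bond constraint.
So the answer is (D).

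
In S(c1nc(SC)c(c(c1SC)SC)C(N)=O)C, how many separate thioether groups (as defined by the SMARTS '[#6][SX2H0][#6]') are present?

[#6][SX2H0][#6] is the SMARTS for a thioether: an aliphatic sulfur bridging two carbons with no H on the sulfur.
The molecule carries 4 separate instances of a methylthio ether (-SCH3) meeting every constraint; each maps to a distinct set of atoms, giving 4 matches.

4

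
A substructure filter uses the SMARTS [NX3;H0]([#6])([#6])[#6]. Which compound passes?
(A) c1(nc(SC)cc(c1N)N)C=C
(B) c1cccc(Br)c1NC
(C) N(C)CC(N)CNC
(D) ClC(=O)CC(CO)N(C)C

[NX3;H0]([#6])([#6])[#6] describes a trivalent nitrogen with no H, bonded to three carbons (a tertiary amine).
(A) has a primary amino group (-NH2) but the nitrogen has H2, not H0 with three carbons.
(B) has an N-methylamino group (-NHCH3) but the nitrogen still has one H (H1), not H0.
(C) has an N-methylamino group (-NHCH3) but the nitrogen still has one H (H1), not H0.
(D) contains a dimethylamino group (-N(CH3)2), which satisfies every atom and bond constraint.
So the answer is (D).

D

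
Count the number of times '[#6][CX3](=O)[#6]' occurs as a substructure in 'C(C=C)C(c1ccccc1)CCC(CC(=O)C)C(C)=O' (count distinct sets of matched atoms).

[#6][CX3](=O)[#6] is the SMARTS for a ketone: a carbonyl carbon (no H) flanked by two carbons.
The molecule carries 2 separate instances of an acetyl/ketone group (-C(=O)CH3) meeting every constraint; each maps to a distinct set of atoms, giving 2 matches.

2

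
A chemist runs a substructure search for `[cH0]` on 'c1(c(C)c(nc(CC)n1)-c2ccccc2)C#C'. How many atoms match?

5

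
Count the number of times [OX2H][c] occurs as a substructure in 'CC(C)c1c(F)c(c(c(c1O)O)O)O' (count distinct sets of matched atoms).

[OX2H][c] is the SMARTS for a phenol: a hydroxyl oxygen attached to an aromatic carbon.
The molecule carries 4 separate instances of a hydroxyl group (-OH) meeting every constraint; each maps to a distinct set of atoms, giving 4 matches.

4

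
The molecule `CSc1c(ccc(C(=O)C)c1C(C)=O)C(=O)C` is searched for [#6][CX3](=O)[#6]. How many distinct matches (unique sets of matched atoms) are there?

[#6][CX3](=O)[#6] is the SMARTS for a ketone: a carbonyl carbon (no H) flanked by two carbons.
The molecule carries 3 separate instances of an acetyl/ketone group (-C(=O)CH3) meeting every constraint; each maps to a distinct set of atoms, giving 3 matches.

3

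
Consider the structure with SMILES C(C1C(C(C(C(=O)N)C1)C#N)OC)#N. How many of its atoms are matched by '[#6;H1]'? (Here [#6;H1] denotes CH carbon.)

The query [#6;H1] means: any carbon bearing exactly one hydrogen.
Check the 14 heavy atoms by environment: 4× C (H1) → match; 1× C (H2) → no; 3× C (H0) → no; 2× O (H0) → no; 1× N (H2) → no; 2× N (H0) → no; 1× C (H3) → no.
That gives 4 matching atoms.

4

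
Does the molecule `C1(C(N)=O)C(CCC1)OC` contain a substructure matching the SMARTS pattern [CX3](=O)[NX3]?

The pattern [CX3](=O)[NX3] describes a carbonyl carbon bonded to a trivalent nitrogen — an amide.
The molecule carries a primary amide (-C(=O)NH2), whose atoms satisfy every constraint of the query, so the pattern matches.

Yes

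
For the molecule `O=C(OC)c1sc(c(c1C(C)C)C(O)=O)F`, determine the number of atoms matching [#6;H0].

6

Check the 16 heavy atoms by environment: 1× s (aromatic, H0) → no; 4× c (aromatic, H0) → match; 2× C (H0) → match; 3× O (H0) → no; 1× O (H1) → no; 1× C (H1) → no; 3× C (H3) → no; 1× F (H0) → no.
Summing the matching environments: 4 + 2 = 6 matching atoms.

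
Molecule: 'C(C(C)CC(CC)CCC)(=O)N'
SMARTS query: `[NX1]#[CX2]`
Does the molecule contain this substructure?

The pattern [NX1]#[CX2] describes a nitrogen triple-bonded to a two-connected carbon — a nitrile.
The closest candidate here is a primary amide (-C(=O)NH2), but the nitrogen is NX3, not NX1. No other fragment satisfies the full query, so there is no match.

No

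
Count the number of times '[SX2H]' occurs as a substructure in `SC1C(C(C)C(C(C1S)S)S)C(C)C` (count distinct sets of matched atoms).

4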